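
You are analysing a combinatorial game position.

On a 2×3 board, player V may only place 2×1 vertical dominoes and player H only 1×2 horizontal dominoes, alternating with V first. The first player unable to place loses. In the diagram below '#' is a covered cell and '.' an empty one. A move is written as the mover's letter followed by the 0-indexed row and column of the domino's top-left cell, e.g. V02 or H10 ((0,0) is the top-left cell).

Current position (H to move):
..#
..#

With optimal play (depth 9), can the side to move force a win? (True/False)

p1 H@[..#/..#]: H00[###/..#]+1* H10[..#/###]+1
p2 V@[###/..#] terminal -1; root [..#/..#] d9

H winning at [..#/..#]: True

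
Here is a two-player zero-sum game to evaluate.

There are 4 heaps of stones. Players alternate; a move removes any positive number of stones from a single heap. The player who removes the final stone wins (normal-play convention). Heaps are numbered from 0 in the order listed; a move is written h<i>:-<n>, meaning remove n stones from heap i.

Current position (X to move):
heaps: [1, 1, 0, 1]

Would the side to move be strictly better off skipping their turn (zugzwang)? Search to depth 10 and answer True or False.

zugzwang((1,1,0,1), X) = False

[(1,1,0,1)] X move#1: h0:-1:+1/(0,1,0,1)*, h1:-1:+1/(1,0,0,1), h3:-1:+1/(1,1,0,0)
[(0,1,0,1)] O move#2: h1:-1:-1/(0,0,0,1)*, h3:-1:-1/(0,1,0,0)
[(0,0,0,1)] X move#3: h3:-1:+1/(0,0,0,0)*
[(0,0,0,0)] end (terminal -1, O#4); searched (1,1,0,1) to 10
pass branch (O moves first from the same position):
  | [(1,1,0,1)] O move#1: h0:-1:+1/(0,1,0,1)*, h1:-1:+1/(1,0,0,1), h3:-1:+1/(1,1,0,0)
  | [(0,1,0,1)] X move#2: h1:-1:-1/(0,0,0,1)*, h3:-1:-1/(0,1,0,0)
  | [(0,0,0,1)] O move#3: h3:-1:+1/(0,0,0,0)*
  | [(0,0,0,0)] end (terminal -1, X#4); searched (1,1,0,1) to 10
X moving scores +1; X passing scores -1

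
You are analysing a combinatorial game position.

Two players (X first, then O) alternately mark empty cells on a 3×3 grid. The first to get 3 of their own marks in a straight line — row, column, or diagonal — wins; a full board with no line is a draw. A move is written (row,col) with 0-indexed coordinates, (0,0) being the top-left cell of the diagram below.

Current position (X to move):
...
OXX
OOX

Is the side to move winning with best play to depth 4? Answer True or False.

X winning at [.../OXX/OOX]: True

[.../OXX/OOX] X move#1: (0,0):+1/X../OXX/OOX*, (0,1):-1/.X./OXX/OOX, (0,2):+1/..X/OXX/OOX
[X../OXX/OOX] end (terminal -1, O#2); searched .../OXX/OOX to 4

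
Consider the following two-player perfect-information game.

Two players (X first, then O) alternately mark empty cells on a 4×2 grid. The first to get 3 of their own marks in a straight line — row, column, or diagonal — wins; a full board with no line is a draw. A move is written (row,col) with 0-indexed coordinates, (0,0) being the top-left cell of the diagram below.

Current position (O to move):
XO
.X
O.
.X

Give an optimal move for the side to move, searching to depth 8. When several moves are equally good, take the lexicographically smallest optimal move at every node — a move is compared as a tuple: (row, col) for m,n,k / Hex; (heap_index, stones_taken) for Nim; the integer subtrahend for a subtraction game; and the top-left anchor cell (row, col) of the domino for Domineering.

O's best at [XO/.X/O./.X]: (2,1)

p1 O@[XO/.X/O./.X]: (1,0)[XO/OX/O./.X]-1 (2,1)[XO/.X/OO/.X]+0* (3,0)[XO/.X/O./OX]-1
p2 X@[XO/.X/OO/.X]: (1,0)[XO/XX/OO/.X]+0* (3,0)[XO/.X/OO/XX]+0
p3 O@[XO/XX/OO/.X]: (3,0)[XO/XX/OO/OX]+0*
p4 X@[XO/XX/OO/OX] terminal +0; root [XO/.X/O./.X] d8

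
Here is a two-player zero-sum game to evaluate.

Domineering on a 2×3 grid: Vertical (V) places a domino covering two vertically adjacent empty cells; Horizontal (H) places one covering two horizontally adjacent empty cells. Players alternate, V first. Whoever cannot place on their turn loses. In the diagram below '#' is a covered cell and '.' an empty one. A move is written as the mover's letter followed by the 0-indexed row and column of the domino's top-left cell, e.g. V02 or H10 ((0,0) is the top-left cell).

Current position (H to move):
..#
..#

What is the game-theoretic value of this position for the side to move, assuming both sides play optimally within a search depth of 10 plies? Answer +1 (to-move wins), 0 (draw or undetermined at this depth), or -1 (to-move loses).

value(..#/..#, H) = +1

ply 1, H at ..#/..# | H00=+1→###/..#*; H10=+1→..#/###
ply 2: ###/..# is terminal -1 (V); from ..#/..# depth 10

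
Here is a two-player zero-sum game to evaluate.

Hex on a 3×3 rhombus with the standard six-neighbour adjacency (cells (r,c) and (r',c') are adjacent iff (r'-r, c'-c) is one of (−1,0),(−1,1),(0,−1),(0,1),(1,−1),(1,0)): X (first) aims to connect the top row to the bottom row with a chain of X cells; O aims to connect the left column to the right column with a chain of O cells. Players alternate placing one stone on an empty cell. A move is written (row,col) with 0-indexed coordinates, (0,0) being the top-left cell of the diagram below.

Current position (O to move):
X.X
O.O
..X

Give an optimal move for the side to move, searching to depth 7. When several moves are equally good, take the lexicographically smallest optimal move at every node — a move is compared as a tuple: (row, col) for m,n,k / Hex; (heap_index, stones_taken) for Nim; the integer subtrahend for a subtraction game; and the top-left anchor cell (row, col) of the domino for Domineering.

ply 1, O at X.X/O.O/..X | (0,1)=-1→XOX/O.O/..X; (1,1)=+1→X.X/OOO/..X*; (2,0)=+1→X.X/O.O/O.X; (2,1)=+1→X.X/O.O/.OX
ply 2: X.X/OOO/..X is terminal -1 (X); from X.X/O.O/..X depth 7

O's best at [X.X/O.O/..X]: (1,1)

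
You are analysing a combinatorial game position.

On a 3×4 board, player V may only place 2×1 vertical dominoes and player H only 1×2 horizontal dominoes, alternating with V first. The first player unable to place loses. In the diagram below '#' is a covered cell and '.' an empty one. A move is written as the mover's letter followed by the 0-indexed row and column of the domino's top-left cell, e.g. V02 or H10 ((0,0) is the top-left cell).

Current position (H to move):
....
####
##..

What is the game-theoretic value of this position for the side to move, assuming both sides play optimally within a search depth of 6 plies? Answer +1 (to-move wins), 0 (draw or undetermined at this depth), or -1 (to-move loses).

value(..../####/##.., H) = +1

p1 H@[..../####/##..]: H00[##../####/##..]+1* H01[.##./####/##..]+1 H02[..##/####/##..]+1 H22[..../####/####]+1
p2 V@[##../####/##..] terminal -1; root [..../####/##..] d6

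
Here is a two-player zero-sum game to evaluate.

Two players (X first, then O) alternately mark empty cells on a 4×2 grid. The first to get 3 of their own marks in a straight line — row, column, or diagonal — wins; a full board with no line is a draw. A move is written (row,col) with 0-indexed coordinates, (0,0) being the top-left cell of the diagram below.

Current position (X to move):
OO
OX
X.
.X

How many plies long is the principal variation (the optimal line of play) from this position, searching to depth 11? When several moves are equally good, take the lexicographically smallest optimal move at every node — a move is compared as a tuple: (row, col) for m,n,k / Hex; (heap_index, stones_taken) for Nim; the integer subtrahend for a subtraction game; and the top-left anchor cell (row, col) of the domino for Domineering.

p1 X@[OO/OX/X./.X]: (2,1)[OO/OX/XX/.X]+1* (3,0)[OO/OX/X./XX]+0
p2 O@[OO/OX/XX/.X] terminal -1; root [OO/OX/X./.X] d11

PV length from [OO/OX/X./.X]: 1 ply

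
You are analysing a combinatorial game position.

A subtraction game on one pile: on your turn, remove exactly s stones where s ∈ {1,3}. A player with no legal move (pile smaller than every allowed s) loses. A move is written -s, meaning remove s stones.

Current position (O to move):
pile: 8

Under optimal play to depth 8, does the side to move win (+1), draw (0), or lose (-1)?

p1 O@[8]: -1[7]-1* -3[5]-1
p2 X@[7]: -1[6]+1* -3[4]+1
p3 O@[6]: -1[5]-1* -3[3]-1
p4 X@[5]: -1[4]+1* -3[2]+1
p5 O@[4]: -1[3]-1* -3[1]-1
p6 X@[3]: -1[2]+1* -3[0]+1
p7 O@[2]: -1[1]-1*
p8 X@[1]: -1[0]+1*
p9 O@[0] terminal -1; root [8] d8

value(8, O) = -1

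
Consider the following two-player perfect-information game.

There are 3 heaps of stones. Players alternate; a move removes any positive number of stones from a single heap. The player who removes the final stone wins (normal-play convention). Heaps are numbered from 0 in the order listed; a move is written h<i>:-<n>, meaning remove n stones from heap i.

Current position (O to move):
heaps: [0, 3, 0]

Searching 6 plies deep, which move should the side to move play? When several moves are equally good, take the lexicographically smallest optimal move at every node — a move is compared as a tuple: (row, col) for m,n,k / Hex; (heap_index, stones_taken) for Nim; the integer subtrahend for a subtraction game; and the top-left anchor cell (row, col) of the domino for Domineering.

O's best at [(0,3,0)]: h1:-3

p1 O@[(0,3,0)]: h1:-1[(0,2,0)]-1 h1:-2[(0,1,0)]-1 h1:-3[(0,0,0)]+1*
p2 X@[(0,0,0)] terminal -1; root [(0,3,0)] d6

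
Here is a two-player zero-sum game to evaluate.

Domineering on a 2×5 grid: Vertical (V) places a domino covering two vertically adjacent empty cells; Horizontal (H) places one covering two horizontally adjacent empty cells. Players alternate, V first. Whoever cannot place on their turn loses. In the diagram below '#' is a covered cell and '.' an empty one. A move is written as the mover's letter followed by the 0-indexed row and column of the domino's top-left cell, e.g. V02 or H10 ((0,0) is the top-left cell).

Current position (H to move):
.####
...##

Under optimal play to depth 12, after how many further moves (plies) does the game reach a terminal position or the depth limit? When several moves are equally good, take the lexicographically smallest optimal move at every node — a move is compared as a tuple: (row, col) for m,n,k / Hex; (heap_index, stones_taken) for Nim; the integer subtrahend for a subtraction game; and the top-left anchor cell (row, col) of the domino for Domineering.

PV length from [.####/...##]: 1 ply

[.####/...##] H move#1: H10:+1/.####/##.##*, H11:-1/.####/.####
[.####/##.##] end (terminal -1, V#2); searched .####/...## to 12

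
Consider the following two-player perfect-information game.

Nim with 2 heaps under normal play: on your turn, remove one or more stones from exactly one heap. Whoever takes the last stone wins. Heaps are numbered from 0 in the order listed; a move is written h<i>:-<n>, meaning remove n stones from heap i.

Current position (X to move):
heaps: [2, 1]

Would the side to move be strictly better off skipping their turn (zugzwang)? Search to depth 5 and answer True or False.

p1 X@[(2,1)]: h0:-1[(1,1)]+1* h0:-2[(0,1)]-1 h1:-1[(2,0)]-1
p2 O@[(1,1)]: h0:-1[(0,1)]-1* h1:-1[(1,0)]-1
p3 X@[(0,1)]: h1:-1[(0,0)]+1*
p4 O@[(0,0)] terminal -1; root [(2,1)] d5
if X skipped the turn, O would face:
~ p1 O@[(2,1)]: h0:-1[(1,1)]+1* h0:-2[(0,1)]-1 h1:-1[(2,0)]-1
~ p2 X@[(1,1)]: h0:-1[(0,1)]-1* h1:-1[(1,0)]-1
~ p3 O@[(0,1)]: h1:-1[(0,0)]+1*
~ p4 X@[(0,0)] terminal -1; root [(2,1)] d5
compare (X): move=+1 vs pass=-1

zugzwang((2,1), X) = False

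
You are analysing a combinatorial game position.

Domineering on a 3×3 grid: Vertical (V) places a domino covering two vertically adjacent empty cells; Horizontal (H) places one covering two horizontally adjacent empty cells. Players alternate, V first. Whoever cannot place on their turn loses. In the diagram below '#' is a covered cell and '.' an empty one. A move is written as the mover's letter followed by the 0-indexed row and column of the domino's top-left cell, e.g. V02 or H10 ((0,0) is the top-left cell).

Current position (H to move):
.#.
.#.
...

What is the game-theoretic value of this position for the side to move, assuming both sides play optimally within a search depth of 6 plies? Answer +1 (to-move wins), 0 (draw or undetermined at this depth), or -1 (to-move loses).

p1 H@[.#./.#./...]: H20[.#./.#./##.]-1* H21[.#./.#./.##]-1
p2 V@[.#./.#./##.]: V00[##./##./##.]+1* V02[.##/.##/##.]+1 V12[.#./.##/###]+1
p3 H@[##./##./##.] terminal -1; root [.#./.#./...] d6

value(.#./.#./..., H) = -1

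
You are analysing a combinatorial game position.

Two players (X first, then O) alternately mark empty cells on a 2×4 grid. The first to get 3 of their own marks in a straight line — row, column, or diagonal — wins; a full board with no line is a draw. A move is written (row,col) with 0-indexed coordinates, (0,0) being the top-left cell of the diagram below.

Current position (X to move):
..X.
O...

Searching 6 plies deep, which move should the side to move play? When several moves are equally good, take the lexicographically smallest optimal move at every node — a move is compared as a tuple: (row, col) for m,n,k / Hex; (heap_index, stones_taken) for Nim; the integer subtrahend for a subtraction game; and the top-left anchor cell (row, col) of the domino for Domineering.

X's best at [..X./O...]: (0,1)

[..X./O...] X move#1: (0,0):+0/X.X./O..., (0,1):+1/.XX./O...*, (0,3):+0/..XX/O..., (1,1):+0/..X./OX.., (1,2):+0/..X./O.X., (1,3):+0/..X./O..X
[.XX./O...] O move#2: (0,0):-1/OXX./O...*, (0,3):-1/.XXO/O..., (1,1):-1/.XX./OO.., (1,2):-1/.XX./O.O., (1,3):-1/.XX./O..O
[OXX./O...] X move#3: (0,3):+1/OXXX/O...*, (1,1):+0/OXX./OX.., (1,2):+0/OXX./O.X., (1,3):+0/OXX./O..X
[OXXX/O...] end (terminal -1, O#4); searched ..X./O... to 6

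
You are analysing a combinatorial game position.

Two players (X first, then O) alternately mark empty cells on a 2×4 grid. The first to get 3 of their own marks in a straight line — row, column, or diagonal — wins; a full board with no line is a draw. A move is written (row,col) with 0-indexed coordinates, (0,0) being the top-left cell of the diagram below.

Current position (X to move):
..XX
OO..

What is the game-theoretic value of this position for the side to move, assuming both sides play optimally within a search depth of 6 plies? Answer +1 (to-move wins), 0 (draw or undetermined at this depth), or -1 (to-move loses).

[..XX/OO..] X move#1: (0,0):-1/X.XX/OO.., (0,1):+1/.XXX/OO..*, (1,2):+0/..XX/OOX., (1,3):-1/..XX/OO.X
[.XXX/OO..] end (terminal -1, O#2); searched ..XX/OO.. to 6

value(..XX/OO.., X) = +1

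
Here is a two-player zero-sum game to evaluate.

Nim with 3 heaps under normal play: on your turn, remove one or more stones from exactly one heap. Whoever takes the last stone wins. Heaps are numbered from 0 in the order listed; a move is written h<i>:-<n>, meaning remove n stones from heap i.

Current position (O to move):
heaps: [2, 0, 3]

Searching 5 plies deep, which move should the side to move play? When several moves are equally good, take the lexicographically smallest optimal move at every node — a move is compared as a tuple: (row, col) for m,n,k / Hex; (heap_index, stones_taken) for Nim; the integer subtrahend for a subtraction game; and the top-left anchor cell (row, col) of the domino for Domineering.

ply 1, O at (2,0,3) | h0:-1=-1→(1,0,3); h0:-2=-1→(0,0,3); h2:-1=+1→(2,0,2)*; h2:-2=-1→(2,0,1); h2:-3=-1→(2,0,0)
ply 2, X at (2,0,2) | h0:-1=-1→(1,0,2)*; h0:-2=-1→(0,0,2); h2:-1=-1→(2,0,1); h2:-2=-1→(2,0,0)
ply 3, O at (1,0,2) | h0:-1=-1→(0,0,2); h2:-1=+1→(1,0,1)*; h2:-2=-1→(1,0,0)
ply 4, X at (1,0,1) | h0:-1=-1→(0,0,1)*; h2:-1=-1→(1,0,0)
ply 5, O at (0,0,1) | h2:-1=+1→(0,0,0)*
ply 6: (0,0,0) is terminal -1 (X); from (2,0,3) depth 5

O's best at [(2,0,3)]: h2:-1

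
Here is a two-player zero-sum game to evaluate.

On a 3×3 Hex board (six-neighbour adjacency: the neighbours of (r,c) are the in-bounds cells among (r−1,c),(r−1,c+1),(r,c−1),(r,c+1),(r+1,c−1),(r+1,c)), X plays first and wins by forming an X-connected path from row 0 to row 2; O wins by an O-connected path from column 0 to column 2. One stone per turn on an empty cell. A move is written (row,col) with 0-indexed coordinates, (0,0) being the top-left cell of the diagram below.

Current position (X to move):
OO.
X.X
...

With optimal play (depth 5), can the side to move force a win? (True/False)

[OO./X.X/...] X move#1: (0,2):+1/OOX/X.X/...*, (1,1):-1/OO./XXX/..., (2,0):-1/OO./X.X/X.., (2,1):-1/OO./X.X/.X., (2,2):-1/OO./X.X/..X
[OOX/X.X/...] O move#2: (1,1):-1/OOX/XOX/...*, (2,0):-1/OOX/X.X/O.., (2,1):-1/OOX/X.X/.O., (2,2):-1/OOX/X.X/..O
[OOX/XOX/...] X move#3: (2,0):+1/OOX/XOX/X..*, (2,1):+1/OOX/XOX/.X., (2,2):+1/OOX/XOX/..X
[OOX/XOX/X..] O move#4: (2,1):-1/OOX/XOX/XO.*, (2,2):-1/OOX/XOX/X.O
[OOX/XOX/XO.] X move#5: (2,2):+1/OOX/XOX/XOX*
[OOX/XOX/XOX] end (terminal -1, O#6); searched OO./X.X/... to 5

X winning at [OO./X.X/...]: True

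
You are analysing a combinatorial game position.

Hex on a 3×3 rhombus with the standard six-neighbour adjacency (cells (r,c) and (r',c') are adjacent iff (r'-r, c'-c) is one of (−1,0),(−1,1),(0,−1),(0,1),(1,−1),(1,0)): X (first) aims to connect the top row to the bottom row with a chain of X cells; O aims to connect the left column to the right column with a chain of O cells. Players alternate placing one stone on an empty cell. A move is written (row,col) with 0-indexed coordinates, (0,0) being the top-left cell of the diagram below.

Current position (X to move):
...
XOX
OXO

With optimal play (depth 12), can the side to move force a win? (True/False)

[.../XOX/OXO] X move#1: (0,0):-1/X../XOX/OXO, (0,1):-1/.X./XOX/OXO, (0,2):+1/..X/XOX/OXO*
[..X/XOX/OXO] end (terminal -1, O#2); searched .../XOX/OXO to 12

X winning at [.../XOX/OXO]: True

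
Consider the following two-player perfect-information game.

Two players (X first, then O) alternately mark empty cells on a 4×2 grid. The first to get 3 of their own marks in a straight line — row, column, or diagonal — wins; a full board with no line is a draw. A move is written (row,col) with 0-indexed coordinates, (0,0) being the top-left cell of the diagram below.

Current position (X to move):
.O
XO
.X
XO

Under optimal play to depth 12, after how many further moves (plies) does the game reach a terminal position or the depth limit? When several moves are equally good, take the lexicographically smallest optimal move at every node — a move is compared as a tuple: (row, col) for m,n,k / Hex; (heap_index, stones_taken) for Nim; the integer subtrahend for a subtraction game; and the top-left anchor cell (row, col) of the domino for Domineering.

p1 X@[.O/XO/.X/XO]: (0,0)[XO/XO/.X/XO]+0 (2,0)[.O/XO/XX/XO]+1*
p2 O@[.O/XO/XX/XO] terminal -1; root [.O/XO/.X/XO] d12

PV length from [.O/XO/.X/XO]: 1 ply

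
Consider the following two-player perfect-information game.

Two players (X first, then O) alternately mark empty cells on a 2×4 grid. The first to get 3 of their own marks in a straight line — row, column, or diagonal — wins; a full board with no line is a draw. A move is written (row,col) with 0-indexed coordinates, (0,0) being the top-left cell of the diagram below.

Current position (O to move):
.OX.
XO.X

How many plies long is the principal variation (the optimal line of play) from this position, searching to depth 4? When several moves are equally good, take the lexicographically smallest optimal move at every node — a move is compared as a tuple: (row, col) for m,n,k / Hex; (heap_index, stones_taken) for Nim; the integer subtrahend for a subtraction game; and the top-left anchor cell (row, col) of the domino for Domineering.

[.OX./XO.X] O move#1: (0,0):+0/OOX./XO.X*, (0,3):+0/.OXO/XO.X, (1,2):+0/.OX./XOOX
[OOX./XO.X] X move#2: (0,3):+0/OOXX/XO.X*, (1,2):+0/OOX./XOXX
[OOXX/XO.X] O move#3: (1,2):+0/OOXX/XOOX*
[OOXX/XOOX] end (terminal +0, X#4); searched .OX./XO.X to 4

PV length from [.OX./XO.X]: 3 plies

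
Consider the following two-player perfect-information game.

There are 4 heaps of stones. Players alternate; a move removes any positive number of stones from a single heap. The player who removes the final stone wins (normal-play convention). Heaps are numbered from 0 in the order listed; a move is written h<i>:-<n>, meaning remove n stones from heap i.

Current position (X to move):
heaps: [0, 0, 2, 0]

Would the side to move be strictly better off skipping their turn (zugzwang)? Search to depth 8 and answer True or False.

[(0,0,2,0)] X move#1: h2:-1:-1/(0,0,1,0), h2:-2:+1/(0,0,0,0)*
[(0,0,0,0)] end (terminal -1, O#2); searched (0,0,2,0) to 8
if X skipped the turn, O would face:
~ [(0,0,2,0)] O move#1: h2:-1:-1/(0,0,1,0), h2:-2:+1/(0,0,0,0)*
~ [(0,0,0,0)] end (terminal -1, X#2); searched (0,0,2,0) to 8
compare (X): move=+1 vs pass=-1

zugzwang((0,0,2,0), X) = False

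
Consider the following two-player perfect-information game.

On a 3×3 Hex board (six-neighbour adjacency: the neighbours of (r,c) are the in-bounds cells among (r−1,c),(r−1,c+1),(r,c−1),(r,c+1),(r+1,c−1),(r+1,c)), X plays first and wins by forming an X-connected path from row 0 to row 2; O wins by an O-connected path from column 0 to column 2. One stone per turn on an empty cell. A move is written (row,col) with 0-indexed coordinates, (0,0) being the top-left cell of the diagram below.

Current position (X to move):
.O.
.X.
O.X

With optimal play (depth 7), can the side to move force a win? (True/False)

X winning at [.O./.X./O.X]: True

ply 1, X at .O./.X./O.X | (0,0)=+1→XO./.X./O.X*; (0,2)=+1→.OX/.X./O.X; (1,0)=+1→.O./XX./O.X; (1,2)=-1→.O./.XX/O.X; (2,1)=-1→.O./.X./OXX
ply 2, O at XO./.X./O.X | (0,2)=-1→XOO/.X./O.X*; (1,0)=-1→XO./OX./O.X; (1,2)=-1→XO./.XO/O.X; (2,1)=-1→XO./.X./OOX
ply 3, X at XOO/.X./O.X | (1,0)=+1→XOO/XX./O.X*; (1,2)=-1→XOO/.XX/O.X; (2,1)=-1→XOO/.X./OXX
ply 4, O at XOO/XX./O.X | (1,2)=-1→XOO/XXO/O.X*; (2,1)=-1→XOO/XX./OOX
ply 5, X at XOO/XXO/O.X | (2,1)=+1→XOO/XXO/OXX*
ply 6: XOO/XXO/OXX is terminal -1 (O); from .O./.X./O.X depth 7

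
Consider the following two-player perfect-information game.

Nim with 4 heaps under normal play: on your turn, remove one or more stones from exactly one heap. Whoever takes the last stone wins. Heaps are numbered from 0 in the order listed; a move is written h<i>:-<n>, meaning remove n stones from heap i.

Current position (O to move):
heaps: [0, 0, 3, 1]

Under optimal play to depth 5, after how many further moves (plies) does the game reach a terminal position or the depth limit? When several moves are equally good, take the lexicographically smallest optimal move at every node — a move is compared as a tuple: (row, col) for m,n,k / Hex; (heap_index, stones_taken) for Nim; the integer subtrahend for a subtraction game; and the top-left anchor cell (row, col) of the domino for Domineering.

[(0,0,3,1)] O move#1: h2:-1:-1/(0,0,2,1), h2:-2:+1/(0,0,1,1)*, h2:-3:-1/(0,0,0,1), h3:-1:-1/(0,0,3,0)
[(0,0,1,1)] X move#2: h2:-1:-1/(0,0,0,1)*, h3:-1:-1/(0,0,1,0)
[(0,0,0,1)] O move#3: h3:-1:+1/(0,0,0,0)*
[(0,0,0,0)] end (terminal -1, X#4); searched (0,0,3,1) to 5

PV length from [(0,0,3,1)]: 3 plies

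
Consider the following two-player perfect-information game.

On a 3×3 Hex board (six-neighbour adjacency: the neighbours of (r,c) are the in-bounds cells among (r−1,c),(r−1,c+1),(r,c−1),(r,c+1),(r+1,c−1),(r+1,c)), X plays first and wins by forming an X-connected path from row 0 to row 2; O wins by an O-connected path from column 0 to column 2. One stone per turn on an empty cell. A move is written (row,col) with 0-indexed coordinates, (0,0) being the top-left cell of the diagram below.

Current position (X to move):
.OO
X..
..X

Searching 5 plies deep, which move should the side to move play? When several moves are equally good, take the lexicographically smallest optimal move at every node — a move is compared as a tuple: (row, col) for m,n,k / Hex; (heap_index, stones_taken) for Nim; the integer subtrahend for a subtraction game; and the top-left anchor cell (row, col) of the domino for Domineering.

X's best at [.OO/X../..X]: (0,0)

p1 X@[.OO/X../..X]: (0,0)[XOO/X../..X]+1* (1,1)[.OO/XX./..X]-1 (1,2)[.OO/X.X/..X]-1 (2,0)[.OO/X../X.X]-1 (2,1)[.OO/X../.XX]-1
p2 O@[XOO/X../..X]: (1,1)[XOO/XO./..X]-1* (1,2)[XOO/X.O/..X]-1 (2,0)[XOO/X../O.X]-1 (2,1)[XOO/X../.OX]-1
p3 X@[XOO/XO./..X]: (1,2)[XOO/XOX/..X]-1 (2,0)[XOO/XO./X.X]+1* (2,1)[XOO/XO./.XX]-1
p4 O@[XOO/XO./X.X] terminal -1; root [.OO/X../..X] d5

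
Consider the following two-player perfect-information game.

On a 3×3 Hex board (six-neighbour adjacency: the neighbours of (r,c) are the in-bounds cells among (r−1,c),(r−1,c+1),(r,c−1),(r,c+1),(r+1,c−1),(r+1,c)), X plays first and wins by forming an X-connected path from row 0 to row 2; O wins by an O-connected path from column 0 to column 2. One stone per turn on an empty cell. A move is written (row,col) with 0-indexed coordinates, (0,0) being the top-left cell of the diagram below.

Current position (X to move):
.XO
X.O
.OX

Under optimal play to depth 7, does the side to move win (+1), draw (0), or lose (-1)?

ply 1, X at .XO/X.O/.OX | (0,0)=-1→XXO/X.O/.OX; (1,1)=-1→.XO/XXO/.OX; (2,0)=+1→.XO/X.O/XOX*
ply 2: .XO/X.O/XOX is terminal -1 (O); from .XO/X.O/.OX depth 7

value(.XO/X.O/.OX, X) = +1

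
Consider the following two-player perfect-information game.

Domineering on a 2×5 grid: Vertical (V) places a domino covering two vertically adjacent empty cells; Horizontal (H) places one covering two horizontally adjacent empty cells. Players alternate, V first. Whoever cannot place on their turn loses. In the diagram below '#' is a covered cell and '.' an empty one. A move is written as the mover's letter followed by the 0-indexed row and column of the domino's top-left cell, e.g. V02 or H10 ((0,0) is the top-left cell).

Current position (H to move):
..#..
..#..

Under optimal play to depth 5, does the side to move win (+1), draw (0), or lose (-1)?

[..#../..#..] H move#1: H00:-1/###../..#..*, H03:-1/..###/..#.., H10:-1/..#../###.., H13:-1/..#../..###
[###../..#..] V move#2: V03:+1/####./..##.*, V04:+1/###.#/..#.#
[####./..##.] H move#3: H10:-1/####./####.*
[####./####.] V move#4: V04:+1/#####/#####*
[#####/#####] end (terminal -1, H#5); searched ..#../..#.. to 5

value(..#../..#.., H) = -1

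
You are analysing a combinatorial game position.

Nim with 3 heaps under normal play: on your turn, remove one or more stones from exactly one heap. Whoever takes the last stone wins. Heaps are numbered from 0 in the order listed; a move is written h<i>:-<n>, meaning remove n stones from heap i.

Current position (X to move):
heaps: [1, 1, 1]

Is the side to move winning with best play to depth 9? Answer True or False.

ply 1, X at (1,1,1) | h0:-1=+1→(0,1,1)*; h1:-1=+1→(1,0,1); h2:-1=+1→(1,1,0)
ply 2, O at (0,1,1) | h1:-1=-1→(0,0,1)*; h2:-1=-1→(0,1,0)
ply 3, X at (0,0,1) | h2:-1=+1→(0,0,0)*
ply 4: (0,0,0) is terminal -1 (O); from (1,1,1) depth 9

X winning at [(1,1,1)]: True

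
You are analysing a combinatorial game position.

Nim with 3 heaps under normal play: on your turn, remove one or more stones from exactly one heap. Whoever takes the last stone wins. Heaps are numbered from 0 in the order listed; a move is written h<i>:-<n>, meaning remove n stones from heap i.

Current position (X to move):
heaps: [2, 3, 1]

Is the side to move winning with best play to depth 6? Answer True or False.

p1 X@[(2,3,1)]: h0:-1[(1,3,1)]-1* h0:-2[(0,3,1)]-1 h1:-1[(2,2,1)]-1 h1:-2[(2,1,1)]-1 h1:-3[(2,0,1)]-1 h2:-1[(2,3,0)]-1
p2 O@[(1,3,1)]: h0:-1[(0,3,1)]-1 h1:-1[(1,2,1)]-1 h1:-2[(1,1,1)]-1 h1:-3[(1,0,1)]+1* h2:-1[(1,3,0)]-1
p3 X@[(1,0,1)]: h0:-1[(0,0,1)]-1* h2:-1[(1,0,0)]-1
p4 O@[(0,0,1)]: h2:-1[(0,0,0)]+1*
p5 X@[(0,0,0)] terminal -1; root [(2,3,1)] d6

X winning at [(2,3,1)]: False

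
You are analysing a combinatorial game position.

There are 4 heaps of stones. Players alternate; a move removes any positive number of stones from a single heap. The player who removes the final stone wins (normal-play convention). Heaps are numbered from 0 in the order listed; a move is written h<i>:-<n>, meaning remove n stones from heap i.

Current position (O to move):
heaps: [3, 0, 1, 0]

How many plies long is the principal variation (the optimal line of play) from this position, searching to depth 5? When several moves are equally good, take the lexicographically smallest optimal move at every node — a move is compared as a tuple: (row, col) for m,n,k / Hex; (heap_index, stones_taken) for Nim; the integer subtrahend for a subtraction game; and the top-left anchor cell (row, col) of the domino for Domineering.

ply 1, O at (3,0,1,0) | h0:-1=-1→(2,0,1,0); h0:-2=+1→(1,0,1,0)*; h0:-3=-1→(0,0,1,0); h2:-1=-1→(3,0,0,0)
ply 2, X at (1,0,1,0) | h0:-1=-1→(0,0,1,0)*; h2:-1=-1→(1,0,0,0)
ply 3, O at (0,0,1,0) | h2:-1=+1→(0,0,0,0)*
ply 4: (0,0,0,0) is terminal -1 (X); from (3,0,1,0) depth 5

PV length from [(3,0,1,0)]: 3 plies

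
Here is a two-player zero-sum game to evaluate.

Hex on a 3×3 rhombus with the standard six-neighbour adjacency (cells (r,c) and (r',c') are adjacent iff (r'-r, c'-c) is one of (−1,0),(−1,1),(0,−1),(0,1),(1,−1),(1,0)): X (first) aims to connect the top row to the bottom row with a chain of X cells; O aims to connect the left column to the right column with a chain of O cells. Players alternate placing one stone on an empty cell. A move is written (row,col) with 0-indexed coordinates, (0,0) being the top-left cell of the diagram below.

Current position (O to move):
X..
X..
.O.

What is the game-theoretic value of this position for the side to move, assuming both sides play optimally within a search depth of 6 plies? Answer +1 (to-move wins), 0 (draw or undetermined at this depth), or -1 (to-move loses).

[X../X../.O.] O move#1: (0,1):-1/XO./X../.O., (0,2):-1/X.O/X../.O., (1,1):-1/X../XO./.O., (1,2):-1/X../X.O/.O., (2,0):+1/X../X../OO.*, (2,2):-1/X../X../.OO
[X../X../OO.] X move#2: (0,1):-1/XX./X../OO.*, (0,2):-1/X.X/X../OO., (1,1):-1/X../XX./OO., (1,2):-1/X../X.X/OO., (2,2):-1/X../X../OOX
[XX./X../OO.] O move#3: (0,2):+1/XXO/X../OO.*, (1,1):+1/XX./XO./OO., (1,2):+1/XX./X.O/OO., (2,2):+1/XX./X../OOO
[XXO/X../OO.] X move#4: (1,1):-1/XXO/XX./OO.*, (1,2):-1/XXO/X.X/OO., (2,2):-1/XXO/X../OOX
[XXO/XX./OO.] O move#5: (1,2):+1/XXO/XXO/OO.*, (2,2):+1/XXO/XX./OOO
[XXO/XXO/OO.] end (terminal -1, X#6); searched X../X../.O. to 6

value(X../X../.O., O) = +1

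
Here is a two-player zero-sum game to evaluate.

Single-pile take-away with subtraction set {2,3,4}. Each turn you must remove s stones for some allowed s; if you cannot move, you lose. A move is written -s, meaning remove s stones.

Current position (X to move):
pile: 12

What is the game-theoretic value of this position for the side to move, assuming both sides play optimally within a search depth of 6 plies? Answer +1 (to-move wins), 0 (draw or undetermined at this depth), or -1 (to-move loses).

p1 X@[12]: -2[10]-1* -3[9]-1 -4[8]-1
p2 O@[10]: -2[8]-1 -3[7]+1* -4[6]+1
p3 X@[7]: -2[5]-1* -3[4]-1 -4[3]-1
p4 O@[5]: -2[3]-1 -3[2]-1 -4[1]+1*
p5 X@[1] terminal -1; root [12] d6

value(12, X) = -1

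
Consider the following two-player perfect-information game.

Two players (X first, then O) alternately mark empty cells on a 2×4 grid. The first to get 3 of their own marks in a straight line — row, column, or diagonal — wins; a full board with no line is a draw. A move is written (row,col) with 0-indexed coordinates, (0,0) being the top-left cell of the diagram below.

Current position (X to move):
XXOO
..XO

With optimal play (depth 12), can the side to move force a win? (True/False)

ply 1, X at XXOO/..XO | (1,0)=+0→XXOO/X.XO*; (1,1)=+0→XXOO/.XXO
ply 2, O at XXOO/X.XO | (1,1)=+0→XXOO/XOXO*
ply 3: XXOO/XOXO is terminal +0 (X); from XXOO/..XO depth 12

X winning at [XXOO/..XO]: False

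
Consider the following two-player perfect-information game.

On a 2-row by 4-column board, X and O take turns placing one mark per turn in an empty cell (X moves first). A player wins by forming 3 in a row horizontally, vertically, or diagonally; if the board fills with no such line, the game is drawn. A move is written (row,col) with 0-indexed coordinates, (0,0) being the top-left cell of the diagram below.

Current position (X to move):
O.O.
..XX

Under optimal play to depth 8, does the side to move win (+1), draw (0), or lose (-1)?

[O.O./..XX] X move#1: (0,1):+0/OXO./..XX, (0,3):-1/O.OX/..XX, (1,0):-1/O.O./X.XX, (1,1):+1/O.O./.XXX*
[O.O./.XXX] end (terminal -1, O#2); searched O.O./..XX to 8

value(O.O./..XX, X) = +1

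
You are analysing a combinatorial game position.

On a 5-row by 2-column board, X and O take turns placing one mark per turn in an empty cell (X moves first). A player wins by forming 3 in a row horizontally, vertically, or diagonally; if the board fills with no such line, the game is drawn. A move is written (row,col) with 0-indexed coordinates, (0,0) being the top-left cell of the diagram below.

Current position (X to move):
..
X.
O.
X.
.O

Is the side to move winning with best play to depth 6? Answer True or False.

ply 1, X at ../X./O./X./.O | (0,0)=+0→X./X./O./X./.O*; (0,1)=+0→.X/X./O./X./.O; (1,1)=+0→../XX/O./X./.O; (2,1)=+0→../X./OX/X./.O; (3,1)=+0→../X./O./XX/.O; (4,0)=+0→../X./O./X./XO
ply 2, O at X./X./O./X./.O | (0,1)=+0→XO/X./O./X./.O*; (1,1)=+0→X./XO/O./X./.O; (2,1)=+0→X./X./OO/X./.O; (3,1)=+0→X./X./O./XO/.O; (4,0)=+0→X./X./O./X./OO
ply 3, X at XO/X./O./X./.O | (1,1)=+0→XO/XX/O./X./.O*; (2,1)=+0→XO/X./OX/X./.O; (3,1)=+0→XO/X./O./XX/.O; (4,0)=-1→XO/X./O./X./XO
ply 4, O at XO/XX/O./X./.O | (2,1)=+0→XO/XX/OO/X./.O*; (3,1)=+0→XO/XX/O./XO/.O; (4,0)=+0→XO/XX/O./X./OO
ply 5, X at XO/XX/OO/X./.O | (3,1)=+0→XO/XX/OO/XX/.O*; (4,0)=-1→XO/XX/OO/X./XO
ply 6, O at XO/XX/OO/XX/.O | (4,0)=+0→XO/XX/OO/XX/OO*
ply 7: XO/XX/OO/XX/OO is terminal +0 (X); from ../X./O./X./.O depth 6

X winning at [../X./O./X./.O]: False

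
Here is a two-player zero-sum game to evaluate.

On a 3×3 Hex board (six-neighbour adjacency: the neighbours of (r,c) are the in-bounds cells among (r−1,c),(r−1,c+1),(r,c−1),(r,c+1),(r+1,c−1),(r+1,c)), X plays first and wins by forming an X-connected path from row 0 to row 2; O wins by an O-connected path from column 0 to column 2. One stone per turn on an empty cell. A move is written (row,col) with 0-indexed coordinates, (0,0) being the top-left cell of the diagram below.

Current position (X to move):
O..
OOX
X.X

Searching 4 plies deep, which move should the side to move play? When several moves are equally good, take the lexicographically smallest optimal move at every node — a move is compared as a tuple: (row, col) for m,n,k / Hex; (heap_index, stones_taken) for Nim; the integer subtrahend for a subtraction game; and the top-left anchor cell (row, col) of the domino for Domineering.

[O../OOX/X.X] X move#1: (0,1):-1/OX./OOX/X.X, (0,2):+1/O.X/OOX/X.X*, (2,1):-1/O../OOX/XXX
[O.X/OOX/X.X] end (terminal -1, O#2); searched O../OOX/X.X to 4

X's best at [O../OOX/X.X]: (0,2)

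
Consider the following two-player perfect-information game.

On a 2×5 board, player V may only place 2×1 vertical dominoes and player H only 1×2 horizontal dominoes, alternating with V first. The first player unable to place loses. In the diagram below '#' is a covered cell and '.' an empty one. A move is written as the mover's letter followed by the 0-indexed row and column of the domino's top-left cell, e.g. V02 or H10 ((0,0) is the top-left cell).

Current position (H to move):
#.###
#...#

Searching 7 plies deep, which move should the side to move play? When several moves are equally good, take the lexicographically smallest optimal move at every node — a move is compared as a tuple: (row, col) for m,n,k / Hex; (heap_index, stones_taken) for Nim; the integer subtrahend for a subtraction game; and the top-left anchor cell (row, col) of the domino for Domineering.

p1 H@[#.###/#...#]: H11[#.###/###.#]+1* H12[#.###/#.###]-1
p2 V@[#.###/###.#] terminal -1; root [#.###/#...#] d7

H's best at [#.###/#...#]: H11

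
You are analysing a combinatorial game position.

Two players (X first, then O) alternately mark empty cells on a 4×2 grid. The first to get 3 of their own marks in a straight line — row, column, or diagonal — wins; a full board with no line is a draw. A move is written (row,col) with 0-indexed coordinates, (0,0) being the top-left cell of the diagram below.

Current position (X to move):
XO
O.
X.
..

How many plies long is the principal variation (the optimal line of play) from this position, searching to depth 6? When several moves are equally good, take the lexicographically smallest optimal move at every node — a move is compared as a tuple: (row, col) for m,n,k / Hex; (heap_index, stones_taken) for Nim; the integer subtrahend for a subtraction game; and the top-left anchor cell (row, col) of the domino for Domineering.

PV length from [XO/O./X./..]: 4 plies

p1 X@[XO/O./X./..]: (1,1)[XO/OX/X./..]+0* (2,1)[XO/O./XX/..]+0 (3,0)[XO/O./X./X.]+0 (3,1)[XO/O./X./.X]+0
p2 O@[XO/OX/X./..]: (2,1)[XO/OX/XO/..]+0* (3,0)[XO/OX/X./O.]+0 (3,1)[XO/OX/X./.O]+0
p3 X@[XO/OX/XO/..]: (3,0)[XO/OX/XO/X.]+0* (3,1)[XO/OX/XO/.X]+0
p4 O@[XO/OX/XO/X.]: (3,1)[XO/OX/XO/XO]+0*
p5 X@[XO/OX/XO/XO] terminal +0; root [XO/O./X./..] d6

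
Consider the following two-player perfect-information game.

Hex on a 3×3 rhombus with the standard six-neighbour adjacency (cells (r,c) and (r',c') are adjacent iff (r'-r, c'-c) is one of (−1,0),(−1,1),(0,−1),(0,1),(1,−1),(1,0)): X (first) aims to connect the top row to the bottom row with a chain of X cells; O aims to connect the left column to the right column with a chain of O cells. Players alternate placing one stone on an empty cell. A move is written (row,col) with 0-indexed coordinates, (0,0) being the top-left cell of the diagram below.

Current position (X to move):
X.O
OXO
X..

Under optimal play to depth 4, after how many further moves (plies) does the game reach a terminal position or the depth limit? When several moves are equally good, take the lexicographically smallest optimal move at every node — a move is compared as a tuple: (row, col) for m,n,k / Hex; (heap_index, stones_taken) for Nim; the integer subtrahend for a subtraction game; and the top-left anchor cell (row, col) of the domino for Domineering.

ply 1, X at X.O/OXO/X.. | (0,1)=+1→XXO/OXO/X..*; (2,1)=-1→X.O/OXO/XX.; (2,2)=-1→X.O/OXO/X.X
ply 2: XXO/OXO/X.. is terminal -1 (O); from X.O/OXO/X.. depth 4

PV length from [X.O/OXO/X..]: 1 ply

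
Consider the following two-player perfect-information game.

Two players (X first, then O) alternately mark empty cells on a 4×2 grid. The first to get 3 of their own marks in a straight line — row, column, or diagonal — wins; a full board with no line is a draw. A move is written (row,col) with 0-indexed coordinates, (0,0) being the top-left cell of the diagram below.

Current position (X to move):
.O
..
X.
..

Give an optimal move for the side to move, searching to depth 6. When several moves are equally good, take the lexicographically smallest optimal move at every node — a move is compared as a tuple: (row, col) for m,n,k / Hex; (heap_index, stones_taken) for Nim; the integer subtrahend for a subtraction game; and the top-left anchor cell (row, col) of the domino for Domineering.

[.O/../X./..] X move#1: (0,0):+0/XO/../X./.., (1,0):+1/.O/X./X./..*, (1,1):+0/.O/.X/X./.., (2,1):+0/.O/../XX/.., (3,0):+0/.O/../X./X., (3,1):+0/.O/../X./.X
[.O/X./X./..] O move#2: (0,0):-1/OO/X./X./..*, (1,1):-1/.O/XO/X./.., (2,1):-1/.O/X./XO/.., (3,0):-1/.O/X./X./O., (3,1):-1/.O/X./X./.O
[OO/X./X./..] X move#3: (1,1):+0/OO/XX/X./.., (2,1):+0/OO/X./XX/.., (3,0):+1/OO/X./X./X.*, (3,1):+0/OO/X./X./.X
[OO/X./X./X.] end (terminal -1, O#4); searched .O/../X./.. to 6

X's best at [.O/../X./..]: (1,0)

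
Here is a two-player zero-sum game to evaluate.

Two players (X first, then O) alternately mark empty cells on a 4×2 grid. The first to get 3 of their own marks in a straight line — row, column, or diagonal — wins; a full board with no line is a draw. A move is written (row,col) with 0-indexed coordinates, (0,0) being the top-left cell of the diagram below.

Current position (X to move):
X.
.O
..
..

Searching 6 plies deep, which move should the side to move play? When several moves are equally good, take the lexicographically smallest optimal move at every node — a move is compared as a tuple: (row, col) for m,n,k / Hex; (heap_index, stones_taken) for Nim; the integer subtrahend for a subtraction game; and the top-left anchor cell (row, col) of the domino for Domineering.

ply 1, X at X./.O/../.. | (0,1)=+0→XX/.O/../..*; (1,0)=+0→X./XO/../..; (2,0)=+0→X./.O/X./..; (2,1)=+0→X./.O/.X/..; (3,0)=-1→X./.O/../X.; (3,1)=+0→X./.O/../.X
ply 2, O at XX/.O/../.. | (1,0)=+0→XX/OO/../..*; (2,0)=+0→XX/.O/O./..; (2,1)=+0→XX/.O/.O/..; (3,0)=+0→XX/.O/../O.; (3,1)=+0→XX/.O/../.O
ply 3, X at XX/OO/../.. | (2,0)=+0→XX/OO/X./..*; (2,1)=+0→XX/OO/.X/..; (3,0)=+0→XX/OO/../X.; (3,1)=+0→XX/OO/../.X
ply 4, O at XX/OO/X./.. | (2,1)=+0→XX/OO/XO/..*; (3,0)=+0→XX/OO/X./O.; (3,1)=+0→XX/OO/X./.O
ply 5, X at XX/OO/XO/.. | (3,0)=-1→XX/OO/XO/X.; (3,1)=+0→XX/OO/XO/.X*
ply 6, O at XX/OO/XO/.X | (3,0)=+0→XX/OO/XO/OX*
ply 7: XX/OO/XO/OX is terminal +0 (X); from X./.O/../.. depth 6

X's best at [X./.O/../..]: (0,1)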